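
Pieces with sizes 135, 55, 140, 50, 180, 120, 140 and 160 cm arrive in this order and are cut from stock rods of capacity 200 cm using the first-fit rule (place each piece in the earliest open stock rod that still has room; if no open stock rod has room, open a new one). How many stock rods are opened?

6

  135 → stock rod 1 (new)  [load 135/200]
  55 → stock rod 1  [load 190/200]
  140 → stock rod 2 (new)  [load 140/200]
  50 → stock rod 2  [load 190/200]
  180 → stock rod 3 (new)  [load 180/200]
  120 → stock rod 4 (new)  [load 120/200]
  140 → stock rod 5 (new)  [load 140/200]
  160 → stock rod 6 (new)  [load 160/200]
6 stock rods opened.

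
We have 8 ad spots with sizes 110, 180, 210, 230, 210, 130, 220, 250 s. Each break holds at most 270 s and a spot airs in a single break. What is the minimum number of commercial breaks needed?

7

Total = 250 + 230 + 220 + 210 + 210 + 180 + 130 + 110 = 1540 s.
Lower bound: ⌈1540/270⌉ = 6 commercial breaks.
A packing using 7 commercial breaks:
  break 1: 250 = 250
  break 2: 230 = 230
  break 3: 220 = 220
  break 4: 210 = 210
  break 5: 210 = 210
  break 6: 180 = 180
  break 7: 130 + 110 = 240
No arrangement into 6 commercial breaks stays within capacity, so 7 is optimal.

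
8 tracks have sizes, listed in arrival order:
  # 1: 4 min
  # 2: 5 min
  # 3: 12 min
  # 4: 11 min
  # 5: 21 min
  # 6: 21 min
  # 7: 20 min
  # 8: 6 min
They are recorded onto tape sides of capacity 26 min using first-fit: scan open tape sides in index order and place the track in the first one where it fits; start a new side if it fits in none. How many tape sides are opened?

5

  4 → side 1 (new)  [load 4/26]
  5 → side 1  [load 9/26]
  12 → side 1  [load 21/26]
  11 → side 2 (new)  [load 11/26]
  21 → side 3 (new)  [load 21/26]
  21 → side 4 (new)  [load 21/26]
  20 → side 5 (new)  [load 20/26]
  6 → side 2  [load 17/26]
5 tape sides opened.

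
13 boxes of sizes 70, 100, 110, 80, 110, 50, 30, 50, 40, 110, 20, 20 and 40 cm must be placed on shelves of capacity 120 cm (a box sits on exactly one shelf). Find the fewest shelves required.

8

Total = 110 + 110 + 110 + 100 + 80 + 70 + 50 + 50 + 40 + 40 + 30 + 20 + 20 = 830 cm.
Lower bound: ⌈830/120⌉ = 7 shelves.
A packing using 8 shelves:
  shelf 1: 110 = 110
  shelf 2: 110 = 110
  shelf 3: 110 = 110
  shelf 4: 100 + 20 = 120
  shelf 5: 80 + 40 = 120
  shelf 6: 70 + 50 = 120
  shelf 7: 50 + 40 + 30 = 120
  shelf 8: 20 = 20
No arrangement into 7 shelves stays within capacity, so 8 is optimal.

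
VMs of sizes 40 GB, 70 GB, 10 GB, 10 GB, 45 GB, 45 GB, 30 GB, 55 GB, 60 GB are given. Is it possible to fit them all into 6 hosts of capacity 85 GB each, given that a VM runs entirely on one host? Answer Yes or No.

A valid assignment using 5 hosts:
  host 1: 70 + 10 = 80
  host 2: 60 + 10 = 70
  host 3: 55 + 30 = 85
  host 4: 45 + 40 = 85
  host 5: 45 = 45
That uses only 5 ≤ 6, so 6 hosts are enough.

Yes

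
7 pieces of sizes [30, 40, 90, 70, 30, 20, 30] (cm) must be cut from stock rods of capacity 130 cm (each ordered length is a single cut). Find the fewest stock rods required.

Total = 90 + 70 + 40 + 30 + 30 + 30 + 20 = 310 cm.
Lower bound: ⌈310/130⌉ = 3 stock rods.
A packing using 3 stock rods:
  stock rod 1: 90 + 40 = 130
  stock rod 2: 70 + 30 + 30 = 130
  stock rod 3: 30 + 20 = 50
This matches the lower bound, so 3 is optimal.

3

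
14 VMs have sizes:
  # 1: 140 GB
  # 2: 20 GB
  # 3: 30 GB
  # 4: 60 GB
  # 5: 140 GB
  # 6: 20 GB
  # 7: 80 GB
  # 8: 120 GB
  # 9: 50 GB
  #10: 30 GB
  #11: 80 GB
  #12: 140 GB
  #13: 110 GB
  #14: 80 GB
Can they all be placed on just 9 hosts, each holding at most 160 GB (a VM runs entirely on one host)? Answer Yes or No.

A valid assignment using 8 hosts:
  host 1: 140 + 20 = 160
  host 2: 140 + 20 = 160
  host 3: 140 = 140
  host 4: 120 + 30 = 150
  host 5: 110 + 50 = 160
  host 6: 80 + 80 = 160
  host 7: 80 + 60 = 140
  host 8: 30 = 30
That uses only 8 ≤ 9, so 9 hosts are enough.

Yes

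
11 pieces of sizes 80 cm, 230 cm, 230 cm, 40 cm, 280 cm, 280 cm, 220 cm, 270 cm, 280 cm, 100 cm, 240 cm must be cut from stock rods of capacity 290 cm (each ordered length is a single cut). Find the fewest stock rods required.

Total = 280 + 280 + 280 + 270 + 240 + 230 + 230 + 220 + 100 + 80 + 40 = 2250 cm.
Lower bound: ⌈2250/290⌉ = 8 stock rods.
A packing using 9 stock rods:
  stock rod 1: 280 = 280
  stock rod 2: 280 = 280
  stock rod 3: 280 = 280
  stock rod 4: 270 = 270
  stock rod 5: 240 + 40 = 280
  stock rod 6: 230 = 230
  stock rod 7: 230 = 230
  stock rod 8: 220 = 220
  stock rod 9: 100 + 80 = 180
No arrangement into 8 stock rods stays within capacity, so 9 is optimal.

9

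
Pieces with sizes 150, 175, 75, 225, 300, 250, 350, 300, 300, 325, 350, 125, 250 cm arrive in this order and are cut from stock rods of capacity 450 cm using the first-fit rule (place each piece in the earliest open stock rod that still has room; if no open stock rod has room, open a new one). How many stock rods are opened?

10

  150 → stock rod 1 (new)  [load 150/450]
  175 → stock rod 1  [load 325/450]
  75 → stock rod 1  [load 400/450]
  225 → stock rod 2 (new)  [load 225/450]
  300 → stock rod 3 (new)  [load 300/450]
  250 → stock rod 4 (new)  [load 250/450]
  350 → stock rod 5 (new)  [load 350/450]
  300 → stock rod 6 (new)  [load 300/450]
  300 → stock rod 7 (new)  [load 300/450]
  325 → stock rod 8 (new)  [load 325/450]
  350 → stock rod 9 (new)  [load 350/450]
  125 → stock rod 2  [load 350/450]
  250 → stock rod 10 (new)  [load 250/450]
10 stock rods opened.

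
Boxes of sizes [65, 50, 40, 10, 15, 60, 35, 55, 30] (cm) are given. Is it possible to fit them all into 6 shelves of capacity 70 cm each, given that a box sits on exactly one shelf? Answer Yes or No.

A valid assignment using 6 shelves:
  shelf 1: 65 = 65
  shelf 2: 60 + 10 = 70
  shelf 3: 55 + 15 = 70
  shelf 4: 50 = 50
  shelf 5: 40 + 30 = 70
  shelf 6: 35 = 35
Every load is within 70 cm, so 6 shelves suffice.

Yes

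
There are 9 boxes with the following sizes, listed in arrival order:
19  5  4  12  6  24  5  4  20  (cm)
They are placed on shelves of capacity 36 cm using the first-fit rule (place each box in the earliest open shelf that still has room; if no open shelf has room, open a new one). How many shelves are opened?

3

  19 → shelf 1 (new)  [load 19/36]
  5 → shelf 1  [load 24/36]
  4 → shelf 1  [load 28/36]
  12 → shelf 2 (new)  [load 12/36]
  6 → shelf 1  [load 34/36]
  24 → shelf 2  [load 36/36]
  5 → shelf 3 (new)  [load 5/36]
  4 → shelf 3  [load 9/36]
  20 → shelf 3  [load 29/36]
3 shelves opened.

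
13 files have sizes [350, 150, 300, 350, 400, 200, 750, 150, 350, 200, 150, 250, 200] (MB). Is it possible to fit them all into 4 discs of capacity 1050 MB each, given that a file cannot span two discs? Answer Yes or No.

Yes

A valid assignment using 4 discs:
  disc 1: 750 + 300 = 1050
  disc 2: 400 + 350 + 250 = 1000
  disc 3: 350 + 350 + 200 + 150 = 1050
  disc 4: 200 + 200 + 150 + 150 = 700
Every load is within 1050 MB, so 4 discs suffice.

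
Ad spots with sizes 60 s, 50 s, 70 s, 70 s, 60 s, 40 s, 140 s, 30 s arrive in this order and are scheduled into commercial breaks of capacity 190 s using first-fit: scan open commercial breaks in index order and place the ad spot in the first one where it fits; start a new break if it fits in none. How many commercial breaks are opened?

3

  60 → break 1 (new)  [load 60/190]
  50 → break 1  [load 110/190]
  70 → break 1  [load 180/190]
  70 → break 2 (new)  [load 70/190]
  60 → break 2  [load 130/190]
  40 → break 2  [load 170/190]
  140 → break 3 (new)  [load 140/190]
  30 → break 3  [load 170/190]
3 commercial breaks opened.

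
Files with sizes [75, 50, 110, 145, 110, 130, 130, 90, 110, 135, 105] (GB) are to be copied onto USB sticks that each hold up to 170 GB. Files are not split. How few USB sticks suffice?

Total = 145 + 135 + 130 + 130 + 110 + 110 + 110 + 105 + 90 + 75 + 50 = 1190 GB.
Lower bound: ⌈1190/170⌉ = 7 USB sticks.
Also, 9 files each exceed 85 GB, and no two of those can share a USB stick, so at least 9 USB sticks are needed.
A packing using 9 USB sticks:
  USB stick 1: 145 = 145
  USB stick 2: 135 = 135
  USB stick 3: 130 = 130
  USB stick 4: 130 = 130
  USB stick 5: 110 + 50 = 160
  USB stick 6: 110 = 110
  USB stick 7: 110 = 110
  USB stick 8: 105 = 105
  USB stick 9: 90 + 75 = 165
This matches the lower bound, so 9 is optimal.

9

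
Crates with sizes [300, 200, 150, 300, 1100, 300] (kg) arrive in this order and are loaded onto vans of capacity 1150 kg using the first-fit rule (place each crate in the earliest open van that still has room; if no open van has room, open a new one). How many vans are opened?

  300 → van 1 (new)  [load 300/1150]
  200 → van 1  [load 500/1150]
  150 → van 1  [load 650/1150]
  300 → van 1  [load 950/1150]
  1100 → van 2 (new)  [load 1100/1150]
  300 → van 3 (new)  [load 300/1150]
3 vans opened.

3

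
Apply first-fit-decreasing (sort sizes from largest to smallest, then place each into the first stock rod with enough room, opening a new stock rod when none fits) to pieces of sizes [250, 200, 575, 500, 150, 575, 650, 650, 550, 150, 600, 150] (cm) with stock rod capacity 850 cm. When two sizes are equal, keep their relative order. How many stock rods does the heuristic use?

Sorted descending: 650, 650, 600, 575, 575, 550, 500, 250, 200, 150, 150, 150.
  650 → stock rod 1 (new)  [load 650/850]
  650 → stock rod 2 (new)  [load 650/850]
  600 → stock rod 3 (new)  [load 600/850]
  575 → stock rod 4 (new)  [load 575/850]
  575 → stock rod 5 (new)  [load 575/850]
  550 → stock rod 6 (new)  [load 550/850]
  500 → stock rod 7 (new)  [load 500/850]
  250 → stock rod 3  [load 850/850]
  200 → stock rod 1  [load 850/850]
  150 → stock rod 2  [load 800/850]
  150 → stock rod 4  [load 725/850]
  150 → stock rod 5  [load 725/850]
7 stock rods opened.

7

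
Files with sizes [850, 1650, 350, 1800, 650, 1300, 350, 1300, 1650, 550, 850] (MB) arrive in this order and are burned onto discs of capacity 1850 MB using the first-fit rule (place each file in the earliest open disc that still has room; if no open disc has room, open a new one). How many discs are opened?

7

  850 → disc 1 (new)  [load 850/1850]
  1650 → disc 2 (new)  [load 1650/1850]
  350 → disc 1  [load 1200/1850]
  1800 → disc 3 (new)  [load 1800/1850]
  650 → disc 1  [load 1850/1850]
  1300 → disc 4 (new)  [load 1300/1850]
  350 → disc 4  [load 1650/1850]
  1300 → disc 5 (new)  [load 1300/1850]
  1650 → disc 6 (new)  [load 1650/1850]
  550 → disc 5  [load 1850/1850]
  850 → disc 7 (new)  [load 850/1850]
7 discs opened.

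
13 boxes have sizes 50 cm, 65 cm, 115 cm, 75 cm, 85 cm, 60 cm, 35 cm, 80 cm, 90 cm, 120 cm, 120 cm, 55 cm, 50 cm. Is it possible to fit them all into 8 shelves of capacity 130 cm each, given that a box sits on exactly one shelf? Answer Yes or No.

Total = 1000 cm; ⌈1000/130⌉ = 8.
The bound of 8 does not rule out 8, but exhaustive search shows no assignment into 8 shelves of capacity 130 cm exists — the minimum is 9.

No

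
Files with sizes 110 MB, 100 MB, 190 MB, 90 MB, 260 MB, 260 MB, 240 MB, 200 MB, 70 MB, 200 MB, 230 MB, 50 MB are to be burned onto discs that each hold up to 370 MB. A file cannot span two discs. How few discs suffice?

Total = 260 + 260 + 240 + 230 + 200 + 200 + 190 + 110 + 100 + 90 + 70 + 50 = 2000 MB.
Lower bound: ⌈2000/370⌉ = 6 discs.
Also, 7 files each exceed 185 MB, and no two of those can share a disc, so at least 7 discs are needed.
A packing using 7 discs:
  disc 1: 260 + 110 = 370
  disc 2: 260 + 100 = 360
  disc 3: 240 + 90 = 330
  disc 4: 230 + 70 + 50 = 350
  disc 5: 200 = 200
  disc 6: 200 = 200
  disc 7: 190 = 190
This matches the lower bound, so 7 is optimal.

7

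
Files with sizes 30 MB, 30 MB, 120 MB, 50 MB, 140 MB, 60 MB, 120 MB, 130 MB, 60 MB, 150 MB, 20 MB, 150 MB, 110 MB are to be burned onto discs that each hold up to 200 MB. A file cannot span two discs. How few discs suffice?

7

Total = 150 + 150 + 140 + 130 + 120 + 120 + 110 + 60 + 60 + 50 + 30 + 30 + 20 = 1170 MB.
Lower bound: ⌈1170/200⌉ = 6 discs.
Also, 7 files each exceed 100 MB, and no two of those can share a disc, so at least 7 discs are needed.
A packing using 7 discs:
  disc 1: 150 + 50 = 200
  disc 2: 150 + 30 + 20 = 200
  disc 3: 140 + 60 = 200
  disc 4: 130 + 60 = 190
  disc 5: 120 + 30 = 150
  disc 6: 120 = 120
  disc 7: 110 = 110
This matches the lower bound, so 7 is optimal.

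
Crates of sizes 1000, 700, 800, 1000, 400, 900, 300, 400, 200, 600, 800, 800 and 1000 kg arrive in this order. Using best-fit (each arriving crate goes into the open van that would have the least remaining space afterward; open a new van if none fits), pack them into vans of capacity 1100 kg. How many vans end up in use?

  1000 → van 1 (new)  [load 1000/1100]
  700 → van 2 (new)  [load 700/1100]
  800 → van 3 (new)  [load 800/1100]
  1000 → van 4 (new)  [load 1000/1100]
  400 → van 2  [load 1100/1100]
  900 → van 5 (new)  [load 900/1100]
  300 → van 3  [load 1100/1100]
  400 → van 6 (new)  [load 400/1100]
  200 → van 5  [load 1100/1100]
  600 → van 6  [load 1000/1100]
  800 → van 7 (new)  [load 800/1100]
  800 → van 8 (new)  [load 800/1100]
  1000 → van 9 (new)  [load 1000/1100]
9 vans opened.

9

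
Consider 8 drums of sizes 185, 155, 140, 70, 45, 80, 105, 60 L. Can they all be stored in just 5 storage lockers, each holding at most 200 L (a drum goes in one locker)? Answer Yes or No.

A valid assignment using 5 storage lockers:
  locker 1: 185 = 185
  locker 2: 155 + 45 = 200
  locker 3: 140 + 60 = 200
  locker 4: 105 + 80 = 185
  locker 5: 70 = 70
Every load is within 200 L, so 5 storage lockers suffice.

Yes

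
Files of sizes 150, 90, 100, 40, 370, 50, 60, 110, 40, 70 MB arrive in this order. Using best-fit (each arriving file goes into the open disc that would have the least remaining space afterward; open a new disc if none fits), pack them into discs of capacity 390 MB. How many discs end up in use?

3

  150 → disc 1 (new)  [load 150/390]
  90 → disc 1  [load 240/390]
  100 → disc 1  [load 340/390]
  40 → disc 1  [load 380/390]
  370 → disc 2 (new)  [load 370/390]
  50 → disc 3 (new)  [load 50/390]
  60 → disc 3  [load 110/390]
  110 → disc 3  [load 220/390]
  40 → disc 3  [load 260/390]
  70 → disc 3  [load 330/390]
3 discs opened.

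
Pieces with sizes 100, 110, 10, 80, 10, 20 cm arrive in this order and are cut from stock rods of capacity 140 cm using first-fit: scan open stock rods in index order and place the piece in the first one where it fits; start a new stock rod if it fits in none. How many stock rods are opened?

3

  100 → stock rod 1 (new)  [load 100/140]
  110 → stock rod 2 (new)  [load 110/140]
  10 → stock rod 1  [load 110/140]
  80 → stock rod 3 (new)  [load 80/140]
  10 → stock rod 1  [load 120/140]
  20 → stock rod 1  [load 140/140]
3 stock rods opened.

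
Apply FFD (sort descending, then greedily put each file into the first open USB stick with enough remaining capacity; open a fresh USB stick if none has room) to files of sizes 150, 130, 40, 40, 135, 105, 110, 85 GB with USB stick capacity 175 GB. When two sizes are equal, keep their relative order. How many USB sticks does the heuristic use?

6

Sorted descending: 150, 135, 130, 110, 105, 85, 40, 40.
  150 → USB stick 1 (new)  [load 150/175]
  135 → USB stick 2 (new)  [load 135/175]
  130 → USB stick 3 (new)  [load 130/175]
  110 → USB stick 4 (new)  [load 110/175]
  105 → USB stick 5 (new)  [load 105/175]
  85 → USB stick 6 (new)  [load 85/175]
  40 → USB stick 2  [load 175/175]
  40 → USB stick 3  [load 170/175]
6 USB sticks opened.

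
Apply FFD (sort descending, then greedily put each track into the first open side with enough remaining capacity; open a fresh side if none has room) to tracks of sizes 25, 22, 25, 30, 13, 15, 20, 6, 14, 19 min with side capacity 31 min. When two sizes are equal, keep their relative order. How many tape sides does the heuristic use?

Sorted descending: 30, 25, 25, 22, 20, 19, 15, 14, 13, 6.
  30 → side 1 (new)  [load 30/31]
  25 → side 2 (new)  [load 25/31]
  25 → side 3 (new)  [load 25/31]
  22 → side 4 (new)  [load 22/31]
  20 → side 5 (new)  [load 20/31]
  19 → side 6 (new)  [load 19/31]
  15 → side 7 (new)  [load 15/31]
  14 → side 7  [load 29/31]
  13 → side 8 (new)  [load 13/31]
  6 → side 2  [load 31/31]
8 tape sides opened.

8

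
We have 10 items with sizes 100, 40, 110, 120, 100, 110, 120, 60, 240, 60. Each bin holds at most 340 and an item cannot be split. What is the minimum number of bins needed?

4

Total = 240 + 120 + 120 + 110 + 110 + 100 + 100 + 60 + 60 + 40 = 1060.
Lower bound: ⌈1060/340⌉ = 4 bins.
A packing using 4 bins:
  bin 1: 240 + 100 = 340
  bin 2: 120 + 120 + 100 = 340
  bin 3: 110 + 110 + 60 + 60 = 340
  bin 4: 40 = 40
This matches the lower bound, so 4 is optimal.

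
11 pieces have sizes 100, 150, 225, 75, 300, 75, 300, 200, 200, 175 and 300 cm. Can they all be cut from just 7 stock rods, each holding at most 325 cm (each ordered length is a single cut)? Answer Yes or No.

A valid assignment using 7 stock rods:
  stock rod 1: 300 = 300
  stock rod 2: 300 = 300
  stock rod 3: 300 = 300
  stock rod 4: 225 + 100 = 325
  stock rod 5: 200 + 75 = 275
  stock rod 6: 200 + 75 = 275
  stock rod 7: 175 + 150 = 325
Every load is within 325 cm, so 7 stock rods suffice.

Yes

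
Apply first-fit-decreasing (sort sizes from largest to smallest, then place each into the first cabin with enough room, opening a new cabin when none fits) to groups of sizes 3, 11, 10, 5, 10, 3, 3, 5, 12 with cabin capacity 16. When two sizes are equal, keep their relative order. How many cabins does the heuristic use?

Sorted descending: 12, 11, 10, 10, 5, 5, 3, 3, 3.
  12 → cabin 1 (new)  [load 12/16]
  11 → cabin 2 (new)  [load 11/16]
  10 → cabin 3 (new)  [load 10/16]
  10 → cabin 4 (new)  [load 10/16]
  5 → cabin 2  [load 16/16]
  5 → cabin 3  [load 15/16]
  3 → cabin 1  [load 15/16]
  3 → cabin 4  [load 13/16]
  3 → cabin 4  [load 16/16]
4 cabins opened.

4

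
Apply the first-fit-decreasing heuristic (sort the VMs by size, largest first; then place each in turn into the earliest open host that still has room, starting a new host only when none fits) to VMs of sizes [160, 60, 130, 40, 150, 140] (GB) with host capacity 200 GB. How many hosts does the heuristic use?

Sorted descending: 160, 150, 140, 130, 60, 40.
  160 → host 1 (new)  [load 160/200]
  150 → host 2 (new)  [load 150/200]
  140 → host 3 (new)  [load 140/200]
  130 → host 4 (new)  [load 130/200]
  60 → host 3  [load 200/200]
  40 → host 1  [load 200/200]
4 hosts opened.

4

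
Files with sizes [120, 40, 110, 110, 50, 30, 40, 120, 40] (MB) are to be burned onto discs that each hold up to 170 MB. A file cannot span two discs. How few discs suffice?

Total = 120 + 120 + 110 + 110 + 50 + 40 + 40 + 40 + 30 = 660 MB.
Lower bound: ⌈660/170⌉ = 4 discs.
A packing using 5 discs:
  disc 1: 120 + 50 = 170
  disc 2: 120 + 40 = 160
  disc 3: 110 + 40 = 150
  disc 4: 110 + 40 = 150
  disc 5: 30 = 30
No arrangement into 4 discs stays within capacity, so 5 is optimal.

5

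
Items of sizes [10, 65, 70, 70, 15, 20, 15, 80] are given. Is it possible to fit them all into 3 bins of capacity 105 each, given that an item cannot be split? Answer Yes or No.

No

Total = 345; ⌈345/105⌉ = 4.
At least 4 bins are required, but only 3 are allowed.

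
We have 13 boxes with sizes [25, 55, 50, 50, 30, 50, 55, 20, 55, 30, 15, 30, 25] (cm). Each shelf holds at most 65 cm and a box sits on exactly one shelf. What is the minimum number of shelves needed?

Total = 55 + 55 + 55 + 50 + 50 + 50 + 30 + 30 + 30 + 25 + 25 + 20 + 15 = 490 cm.
Lower bound: ⌈490/65⌉ = 8 shelves.
A packing using 9 shelves:
  shelf 1: 55 = 55
  shelf 2: 55 = 55
  shelf 3: 55 = 55
  shelf 4: 50 + 15 = 65
  shelf 5: 50 = 50
  shelf 6: 50 = 50
  shelf 7: 30 + 30 = 60
  shelf 8: 30 + 25 = 55
  shelf 9: 25 + 20 = 45
No arrangement into 8 shelves stays within capacity, so 9 is optimal.

9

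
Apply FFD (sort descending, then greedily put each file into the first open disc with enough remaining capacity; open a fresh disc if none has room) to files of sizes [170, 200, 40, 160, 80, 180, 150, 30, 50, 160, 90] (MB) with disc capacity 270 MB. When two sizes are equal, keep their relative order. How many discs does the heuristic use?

Sorted descending: 200, 180, 170, 160, 160, 150, 90, 80, 50, 40, 30.
  200 → disc 1 (new)  [load 200/270]
  180 → disc 2 (new)  [load 180/270]
  170 → disc 3 (new)  [load 170/270]
  160 → disc 4 (new)  [load 160/270]
  160 → disc 5 (new)  [load 160/270]
  150 → disc 6 (new)  [load 150/270]
  90 → disc 2  [load 270/270]
  80 → disc 3  [load 250/270]
  50 → disc 1  [load 250/270]
  40 → disc 4  [load 200/270]
  30 → disc 4  [load 230/270]
6 discs opened.

6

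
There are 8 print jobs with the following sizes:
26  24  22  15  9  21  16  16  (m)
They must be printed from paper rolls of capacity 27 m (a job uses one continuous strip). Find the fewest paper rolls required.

7

Total = 26 + 24 + 22 + 21 + 16 + 16 + 15 + 9 = 149 m.
Lower bound: ⌈149/27⌉ = 6 paper rolls.
Also, 7 print jobs each exceed 27/2 m, and no two of those can share a roll, so at least 7 paper rolls are needed.
A packing using 7 paper rolls:
  roll 1: 26 = 26
  roll 2: 24 = 24
  roll 3: 22 = 22
  roll 4: 21 = 21
  roll 5: 16 + 9 = 25
  roll 6: 16 = 16
  roll 7: 15 = 15
This matches the lower bound, so 7 is optimal.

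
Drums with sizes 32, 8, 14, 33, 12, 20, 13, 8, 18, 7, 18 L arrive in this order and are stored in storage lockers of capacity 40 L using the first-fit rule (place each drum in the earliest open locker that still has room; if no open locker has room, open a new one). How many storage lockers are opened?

5

  32 → locker 1 (new)  [load 32/40]
  8 → locker 1  [load 40/40]
  14 → locker 2 (new)  [load 14/40]
  33 → locker 3 (new)  [load 33/40]
  12 → locker 2  [load 26/40]
  20 → locker 4 (new)  [load 20/40]
  13 → locker 2  [load 39/40]
  8 → locker 4  [load 28/40]
  18 → locker 5 (new)  [load 18/40]
  7 → locker 3  [load 40/40]
  18 → locker 5  [load 36/40]
5 storage lockers opened.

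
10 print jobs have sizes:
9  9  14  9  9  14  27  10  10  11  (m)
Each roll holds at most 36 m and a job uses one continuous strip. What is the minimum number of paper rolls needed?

4

Total = 27 + 14 + 14 + 11 + 10 + 10 + 9 + 9 + 9 + 9 = 122 m.
Lower bound: ⌈122/36⌉ = 4 paper rolls.
A packing using 4 paper rolls:
  roll 1: 27 + 9 = 36
  roll 2: 14 + 14 = 28
  roll 3: 11 + 10 + 10 = 31
  roll 4: 9 + 9 + 9 = 27
This matches the lower bound, so 4 is optimal.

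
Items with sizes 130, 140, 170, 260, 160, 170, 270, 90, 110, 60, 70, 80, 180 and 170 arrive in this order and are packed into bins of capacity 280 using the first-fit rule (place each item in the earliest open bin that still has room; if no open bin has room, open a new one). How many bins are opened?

  130 → bin 1 (new)  [load 130/280]
  140 → bin 1  [load 270/280]
  170 → bin 2 (new)  [load 170/280]
  260 → bin 3 (new)  [load 260/280]
  160 → bin 4 (new)  [load 160/280]
  170 → bin 5 (new)  [load 170/280]
  270 → bin 6 (new)  [load 270/280]
  90 → bin 2  [load 260/280]
  110 → bin 4  [load 270/280]
  60 → bin 5  [load 230/280]
  70 → bin 7 (new)  [load 70/280]
  80 → bin 7  [load 150/280]
  180 → bin 8 (new)  [load 180/280]
  170 → bin 9 (new)  [load 170/280]
9 bins opened.

9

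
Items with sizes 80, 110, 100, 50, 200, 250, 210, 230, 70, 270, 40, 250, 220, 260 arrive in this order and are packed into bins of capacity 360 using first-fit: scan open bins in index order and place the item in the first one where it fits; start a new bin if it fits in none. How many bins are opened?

  80 → bin 1 (new)  [load 80/360]
  110 → bin 1  [load 190/360]
  100 → bin 1  [load 290/360]
  50 → bin 1  [load 340/360]
  200 → bin 2 (new)  [load 200/360]
  250 → bin 3 (new)  [load 250/360]
  210 → bin 4 (new)  [load 210/360]
  230 → bin 5 (new)  [load 230/360]
  70 → bin 2  [load 270/360]
  270 → bin 6 (new)  [load 270/360]
  40 → bin 2  [load 310/360]
  250 → bin 7 (new)  [load 250/360]
  220 → bin 8 (new)  [load 220/360]
  260 → bin 9 (new)  [load 260/360]
9 bins opened.

9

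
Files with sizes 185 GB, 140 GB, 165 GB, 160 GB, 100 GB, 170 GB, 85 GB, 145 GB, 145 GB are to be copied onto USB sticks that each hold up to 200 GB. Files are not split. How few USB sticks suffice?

8

Total = 185 + 170 + 165 + 160 + 145 + 145 + 140 + 100 + 85 = 1295 GB.
Lower bound: ⌈1295/200⌉ = 7 USB sticks.
A packing using 8 USB sticks:
  USB stick 1: 185 = 185
  USB stick 2: 170 = 170
  USB stick 3: 165 = 165
  USB stick 4: 160 = 160
  USB stick 5: 145 = 145
  USB stick 6: 145 = 145
  USB stick 7: 140 = 140
  USB stick 8: 100 + 85 = 185
No arrangement into 7 USB sticks stays within capacity, so 8 is optimal.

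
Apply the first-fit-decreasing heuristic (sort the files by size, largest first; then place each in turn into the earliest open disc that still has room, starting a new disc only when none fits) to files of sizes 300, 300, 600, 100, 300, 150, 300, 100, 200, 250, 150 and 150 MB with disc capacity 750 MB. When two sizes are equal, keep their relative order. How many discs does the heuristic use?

Sorted descending: 600, 300, 300, 300, 300, 250, 200, 150, 150, 150, 100, 100.
  600 → disc 1 (new)  [load 600/750]
  300 → disc 2 (new)  [load 300/750]
  300 → disc 2  [load 600/750]
  300 → disc 3 (new)  [load 300/750]
  300 → disc 3  [load 600/750]
  250 → disc 4 (new)  [load 250/750]
  200 → disc 4  [load 450/750]
  150 → disc 1  [load 750/750]
  150 → disc 2  [load 750/750]
  150 → disc 3  [load 750/750]
  100 → disc 4  [load 550/750]
  100 → disc 4  [load 650/750]
4 discs opened.

4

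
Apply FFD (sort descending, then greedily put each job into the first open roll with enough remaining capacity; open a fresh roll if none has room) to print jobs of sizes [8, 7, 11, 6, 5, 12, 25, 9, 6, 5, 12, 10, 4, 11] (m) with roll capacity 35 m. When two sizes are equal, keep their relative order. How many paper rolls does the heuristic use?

4

Sorted descending: 25, 12, 12, 11, 11, 10, 9, 8, 7, 6, 6, 5, 5, 4.
  25 → roll 1 (new)  [load 25/35]
  12 → roll 2 (new)  [load 12/35]
  12 → roll 2  [load 24/35]
  11 → roll 2  [load 35/35]
  11 → roll 3 (new)  [load 11/35]
  10 → roll 1  [load 35/35]
  9 → roll 3  [load 20/35]
  8 → roll 3  [load 28/35]
  7 → roll 3  [load 35/35]
  6 → roll 4 (new)  [load 6/35]
  6 → roll 4  [load 12/35]
  5 → roll 4  [load 17/35]
  5 → roll 4  [load 22/35]
  4 → roll 4  [load 26/35]
4 paper rolls opened.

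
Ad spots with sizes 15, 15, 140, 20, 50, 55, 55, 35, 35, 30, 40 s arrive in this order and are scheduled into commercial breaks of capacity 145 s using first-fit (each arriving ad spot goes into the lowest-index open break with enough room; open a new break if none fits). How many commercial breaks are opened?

4

  15 → break 1 (new)  [load 15/145]
  15 → break 1  [load 30/145]
  140 → break 2 (new)  [load 140/145]
  20 → break 1  [load 50/145]
  50 → break 1  [load 100/145]
  55 → break 3 (new)  [load 55/145]
  55 → break 3  [load 110/145]
  35 → break 1  [load 135/145]
  35 → break 3  [load 145/145]
  30 → break 4 (new)  [load 30/145]
  40 → break 4  [load 70/145]
4 commercial breaks opened.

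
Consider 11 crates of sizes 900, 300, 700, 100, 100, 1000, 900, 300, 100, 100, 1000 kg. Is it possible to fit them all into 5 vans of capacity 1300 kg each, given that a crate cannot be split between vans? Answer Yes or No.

A valid assignment using 5 vans:
  van 1: 1000 + 300 = 1300
  van 2: 1000 + 300 = 1300
  van 3: 900 + 100 + 100 + 100 + 100 = 1300
  van 4: 900 = 900
  van 5: 700 = 700
Every load is within 1300 kg, so 5 vans suffice.

Yes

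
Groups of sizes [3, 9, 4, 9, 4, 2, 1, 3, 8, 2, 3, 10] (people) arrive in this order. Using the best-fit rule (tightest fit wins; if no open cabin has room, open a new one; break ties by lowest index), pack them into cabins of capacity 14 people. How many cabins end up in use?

  3 → cabin 1 (new)  [load 3/14]
  9 → cabin 1  [load 12/14]
  4 → cabin 2 (new)  [load 4/14]
  9 → cabin 2  [load 13/14]
  4 → cabin 3 (new)  [load 4/14]
  2 → cabin 1  [load 14/14]
  1 → cabin 2  [load 14/14]
  3 → cabin 3  [load 7/14]
  8 → cabin 4 (new)  [load 8/14]
  2 → cabin 4  [load 10/14]
  3 → cabin 4  [load 13/14]
  10 → cabin 5 (new)  [load 10/14]
5 cabins opened.

5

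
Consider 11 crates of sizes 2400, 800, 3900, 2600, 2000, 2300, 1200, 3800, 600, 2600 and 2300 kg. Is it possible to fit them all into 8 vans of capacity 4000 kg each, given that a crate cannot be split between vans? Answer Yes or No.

Yes

A valid assignment using 8 vans:
  van 1: 3900 = 3900
  van 2: 3800 = 3800
  van 3: 2600 + 1200 = 3800
  van 4: 2600 + 800 + 600 = 4000
  van 5: 2400 = 2400
  van 6: 2300 = 2300
  van 7: 2300 = 2300
  van 8: 2000 = 2000
Every load is within 4000 kg, so 8 vans suffice.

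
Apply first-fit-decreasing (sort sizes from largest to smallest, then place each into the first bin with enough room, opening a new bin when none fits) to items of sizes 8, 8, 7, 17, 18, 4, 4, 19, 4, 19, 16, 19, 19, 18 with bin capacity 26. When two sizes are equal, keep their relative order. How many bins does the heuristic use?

8

Sorted descending: 19, 19, 19, 19, 18, 18, 17, 16, 8, 8, 7, 4, 4, 4.
  19 → bin 1 (new)  [load 19/26]
  19 → bin 2 (new)  [load 19/26]
  19 → bin 3 (new)  [load 19/26]
  19 → bin 4 (new)  [load 19/26]
  18 → bin 5 (new)  [load 18/26]
  18 → bin 6 (new)  [load 18/26]
  17 → bin 7 (new)  [load 17/26]
  16 → bin 8 (new)  [load 16/26]
  8 → bin 5  [load 26/26]
  8 → bin 6  [load 26/26]
  7 → bin 1  [load 26/26]
  4 → bin 2  [load 23/26]
  4 → bin 3  [load 23/26]
  4 → bin 4  [load 23/26]
8 bins opened.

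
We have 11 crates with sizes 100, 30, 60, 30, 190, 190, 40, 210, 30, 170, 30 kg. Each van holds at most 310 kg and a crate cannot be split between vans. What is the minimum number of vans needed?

4

Total = 210 + 190 + 190 + 170 + 100 + 60 + 40 + 30 + 30 + 30 + 30 = 1080 kg.
Lower bound: ⌈1080/310⌉ = 4 vans.
A packing using 4 vans:
  van 1: 210 + 100 = 310
  van 2: 190 + 60 + 40 = 290
  van 3: 190 + 30 + 30 + 30 + 30 = 310
  van 4: 170 = 170
This matches the lower bound, so 4 is optimal.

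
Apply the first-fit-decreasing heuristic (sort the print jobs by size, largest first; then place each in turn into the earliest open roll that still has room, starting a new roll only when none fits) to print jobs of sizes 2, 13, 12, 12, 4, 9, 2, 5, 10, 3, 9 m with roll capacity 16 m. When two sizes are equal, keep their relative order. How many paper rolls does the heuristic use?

6

Sorted descending: 13, 12, 12, 10, 9, 9, 5, 4, 3, 2, 2.
  13 → roll 1 (new)  [load 13/16]
  12 → roll 2 (new)  [load 12/16]
  12 → roll 3 (new)  [load 12/16]
  10 → roll 4 (new)  [load 10/16]
  9 → roll 5 (new)  [load 9/16]
  9 → roll 6 (new)  [load 9/16]
  5 → roll 4  [load 15/16]
  4 → roll 2  [load 16/16]
  3 → roll 1  [load 16/16]
  2 → roll 3  [load 14/16]
  2 → roll 3  [load 16/16]
6 paper rolls opened.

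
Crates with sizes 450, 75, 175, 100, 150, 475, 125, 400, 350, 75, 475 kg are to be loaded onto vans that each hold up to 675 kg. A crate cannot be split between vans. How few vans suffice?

Total = 475 + 475 + 450 + 400 + 350 + 175 + 150 + 125 + 100 + 75 + 75 = 2850 kg.
Lower bound: ⌈2850/675⌉ = 5 vans.
A packing using 5 vans:
  van 1: 475 + 175 = 650
  van 2: 475 + 150 = 625
  van 3: 450 + 125 + 100 = 675
  van 4: 400 + 75 + 75 = 550
  van 5: 350 = 350
This matches the lower bound, so 5 is optimal.

5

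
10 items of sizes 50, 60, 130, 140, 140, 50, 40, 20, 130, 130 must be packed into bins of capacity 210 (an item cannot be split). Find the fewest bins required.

Total = 140 + 140 + 130 + 130 + 130 + 60 + 50 + 50 + 40 + 20 = 890.
Lower bound: ⌈890/210⌉ = 5 bins.
A packing using 5 bins:
  bin 1: 140 + 60 = 200
  bin 2: 140 + 50 + 20 = 210
  bin 3: 130 + 50 = 180
  bin 4: 130 + 40 = 170
  bin 5: 130 = 130
This matches the lower bound, so 5 is optimal.

5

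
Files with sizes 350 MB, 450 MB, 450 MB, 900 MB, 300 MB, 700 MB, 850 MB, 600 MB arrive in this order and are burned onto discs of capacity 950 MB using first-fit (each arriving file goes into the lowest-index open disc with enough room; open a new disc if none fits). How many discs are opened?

6

  350 → disc 1 (new)  [load 350/950]
  450 → disc 1  [load 800/950]
  450 → disc 2 (new)  [load 450/950]
  900 → disc 3 (new)  [load 900/950]
  300 → disc 2  [load 750/950]
  700 → disc 4 (new)  [load 700/950]
  850 → disc 5 (new)  [load 850/950]
  600 → disc 6 (new)  [load 600/950]
6 discs opened.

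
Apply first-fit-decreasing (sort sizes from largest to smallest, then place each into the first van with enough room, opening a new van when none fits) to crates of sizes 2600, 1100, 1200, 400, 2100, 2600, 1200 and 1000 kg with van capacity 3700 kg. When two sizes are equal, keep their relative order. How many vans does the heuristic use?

4

Sorted descending: 2600, 2600, 2100, 1200, 1200, 1100, 1000, 400.
  2600 → van 1 (new)  [load 2600/3700]
  2600 → van 2 (new)  [load 2600/3700]
  2100 → van 3 (new)  [load 2100/3700]
  1200 → van 3  [load 3300/3700]
  1200 → van 4 (new)  [load 1200/3700]
  1100 → van 1  [load 3700/3700]
  1000 → van 2  [load 3600/3700]
  400 → van 3  [load 3700/3700]
4 vans opened.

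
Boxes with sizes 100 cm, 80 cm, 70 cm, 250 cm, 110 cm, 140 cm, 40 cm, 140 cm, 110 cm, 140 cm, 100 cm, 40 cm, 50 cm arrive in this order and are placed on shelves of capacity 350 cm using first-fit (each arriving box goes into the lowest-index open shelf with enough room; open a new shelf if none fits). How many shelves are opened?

5

  100 → shelf 1 (new)  [load 100/350]
  80 → shelf 1  [load 180/350]
  70 → shelf 1  [load 250/350]
  250 → shelf 2 (new)  [load 250/350]
  110 → shelf 3 (new)  [load 110/350]
  140 → shelf 3  [load 250/350]
  40 → shelf 1  [load 290/350]
  140 → shelf 4 (new)  [load 140/350]
  110 → shelf 4  [load 250/350]
  140 → shelf 5 (new)  [load 140/350]
  100 → shelf 2  [load 350/350]
  40 → shelf 1  [load 330/350]
  50 → shelf 3  [load 300/350]
5 shelves opened.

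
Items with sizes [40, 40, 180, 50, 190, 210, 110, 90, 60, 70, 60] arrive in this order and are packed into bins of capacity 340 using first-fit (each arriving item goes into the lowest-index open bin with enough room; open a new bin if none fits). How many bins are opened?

  40 → bin 1 (new)  [load 40/340]
  40 → bin 1  [load 80/340]
  180 → bin 1  [load 260/340]
  50 → bin 1  [load 310/340]
  190 → bin 2 (new)  [load 190/340]
  210 → bin 3 (new)  [load 210/340]
  110 → bin 2  [load 300/340]
  90 → bin 3  [load 300/340]
  60 → bin 4 (new)  [load 60/340]
  70 → bin 4  [load 130/340]
  60 → bin 4  [load 190/340]
4 bins opened.

4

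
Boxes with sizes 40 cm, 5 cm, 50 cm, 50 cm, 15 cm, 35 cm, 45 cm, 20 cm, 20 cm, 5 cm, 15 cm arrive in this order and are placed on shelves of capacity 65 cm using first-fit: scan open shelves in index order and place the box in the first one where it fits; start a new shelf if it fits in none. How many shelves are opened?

  40 → shelf 1 (new)  [load 40/65]
  5 → shelf 1  [load 45/65]
  50 → shelf 2 (new)  [load 50/65]
  50 → shelf 3 (new)  [load 50/65]
  15 → shelf 1  [load 60/65]
  35 → shelf 4 (new)  [load 35/65]
  45 → shelf 5 (new)  [load 45/65]
  20 → shelf 4  [load 55/65]
  20 → shelf 5  [load 65/65]
  5 → shelf 1  [load 65/65]
  15 → shelf 2  [load 65/65]
5 shelves opened.

5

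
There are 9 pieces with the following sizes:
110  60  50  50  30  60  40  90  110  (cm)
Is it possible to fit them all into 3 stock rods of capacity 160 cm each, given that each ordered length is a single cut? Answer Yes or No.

Total = 600 cm; ⌈600/160⌉ = 4.
At least 4 stock rods are required, but only 3 are allowed.

No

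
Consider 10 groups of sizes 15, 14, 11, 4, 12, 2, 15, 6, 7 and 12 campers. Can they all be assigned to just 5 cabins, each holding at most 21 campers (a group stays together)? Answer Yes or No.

Total = 98 campers; ⌈98/21⌉ = 5.
6 groups each exceed half the capacity and cannot share a cabin, forcing at least 6 cabins.
At least 6 cabins are required, but only 5 are allowed.

No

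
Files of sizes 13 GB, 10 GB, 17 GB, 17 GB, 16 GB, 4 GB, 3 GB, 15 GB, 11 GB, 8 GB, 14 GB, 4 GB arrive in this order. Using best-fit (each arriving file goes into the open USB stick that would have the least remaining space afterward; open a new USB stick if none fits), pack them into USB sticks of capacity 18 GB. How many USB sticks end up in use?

  13 → USB stick 1 (new)  [load 13/18]
  10 → USB stick 2 (new)  [load 10/18]
  17 → USB stick 3 (new)  [load 17/18]
  17 → USB stick 4 (new)  [load 17/18]
  16 → USB stick 5 (new)  [load 16/18]
  4 → USB stick 1  [load 17/18]
  3 → USB stick 2  [load 13/18]
  15 → USB stick 6 (new)  [load 15/18]
  11 → USB stick 7 (new)  [load 11/18]
  8 → USB stick 8 (new)  [load 8/18]
  14 → USB stick 9 (new)  [load 14/18]
  4 → USB stick 9  [load 18/18]
9 USB sticks opened.

9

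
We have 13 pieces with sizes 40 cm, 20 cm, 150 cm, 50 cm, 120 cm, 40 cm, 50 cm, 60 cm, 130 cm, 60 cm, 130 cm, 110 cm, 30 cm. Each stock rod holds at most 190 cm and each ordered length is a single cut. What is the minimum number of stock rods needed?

6

Total = 150 + 130 + 130 + 120 + 110 + 60 + 60 + 50 + 50 + 40 + 40 + 30 + 20 = 990 cm.
Lower bound: ⌈990/190⌉ = 6 stock rods.
A packing using 6 stock rods:
  stock rod 1: 150 + 40 = 190
  stock rod 2: 130 + 60 = 190
  stock rod 3: 130 + 60 = 190
  stock rod 4: 120 + 50 + 20 = 190
  stock rod 5: 110 + 50 + 30 = 190
  stock rod 6: 40 = 40
This matches the lower bound, so 6 is optimal.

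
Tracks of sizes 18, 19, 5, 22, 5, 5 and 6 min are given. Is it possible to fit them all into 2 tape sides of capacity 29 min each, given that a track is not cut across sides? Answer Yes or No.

Total = 80 min; ⌈80/29⌉ = 3.
At least 3 tape sides are required, but only 2 are allowed.

No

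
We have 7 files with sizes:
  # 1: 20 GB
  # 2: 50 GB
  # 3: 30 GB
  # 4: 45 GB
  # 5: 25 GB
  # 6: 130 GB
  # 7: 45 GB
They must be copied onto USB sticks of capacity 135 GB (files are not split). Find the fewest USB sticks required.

3

Total = 130 + 50 + 45 + 45 + 30 + 25 + 20 = 345 GB.
Lower bound: ⌈345/135⌉ = 3 USB sticks.
A packing using 3 USB sticks:
  USB stick 1: 130 = 130
  USB stick 2: 50 + 45 + 30 = 125
  USB stick 3: 45 + 25 + 20 = 90
This matches the lower bound, so 3 is optimal.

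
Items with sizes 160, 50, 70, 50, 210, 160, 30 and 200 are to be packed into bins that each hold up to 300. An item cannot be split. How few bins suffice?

4

Total = 210 + 200 + 160 + 160 + 70 + 50 + 50 + 30 = 930.
Lower bound: ⌈930/300⌉ = 4 bins.
A packing using 4 bins:
  bin 1: 210 + 70 = 280
  bin 2: 200 + 50 + 50 = 300
  bin 3: 160 + 30 = 190
  bin 4: 160 = 160
This matches the lower bound, so 4 is optimal.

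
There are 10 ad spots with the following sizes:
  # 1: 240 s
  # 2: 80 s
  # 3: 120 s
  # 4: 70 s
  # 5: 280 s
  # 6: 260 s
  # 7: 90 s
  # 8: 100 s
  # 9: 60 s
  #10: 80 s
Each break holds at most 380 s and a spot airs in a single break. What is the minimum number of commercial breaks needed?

4

Total = 280 + 260 + 240 + 120 + 100 + 90 + 80 + 80 + 70 + 60 = 1380 s.
Lower bound: ⌈1380/380⌉ = 4 commercial breaks.
A packing using 4 commercial breaks:
  break 1: 280 + 100 = 380
  break 2: 260 + 120 = 380
  break 3: 240 + 90 = 330
  break 4: 80 + 80 + 70 + 60 = 290
This matches the lower bound, so 4 is optimal.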